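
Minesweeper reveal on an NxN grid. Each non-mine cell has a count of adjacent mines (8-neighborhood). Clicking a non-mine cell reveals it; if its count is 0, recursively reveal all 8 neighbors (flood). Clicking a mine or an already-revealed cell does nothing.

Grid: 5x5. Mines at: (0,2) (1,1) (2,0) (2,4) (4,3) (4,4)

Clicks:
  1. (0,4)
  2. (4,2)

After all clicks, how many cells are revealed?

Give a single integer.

Answer: 5

Derivation:
Click 1 (0,4) count=0: revealed 4 new [(0,3) (0,4) (1,3) (1,4)] -> total=4
Click 2 (4,2) count=1: revealed 1 new [(4,2)] -> total=5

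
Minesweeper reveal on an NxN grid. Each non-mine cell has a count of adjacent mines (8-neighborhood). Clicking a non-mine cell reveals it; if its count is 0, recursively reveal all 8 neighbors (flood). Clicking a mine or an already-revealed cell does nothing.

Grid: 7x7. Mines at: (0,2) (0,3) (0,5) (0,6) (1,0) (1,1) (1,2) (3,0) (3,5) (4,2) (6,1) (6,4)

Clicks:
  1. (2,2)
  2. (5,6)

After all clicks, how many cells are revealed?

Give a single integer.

Answer: 7

Derivation:
Click 1 (2,2) count=2: revealed 1 new [(2,2)] -> total=1
Click 2 (5,6) count=0: revealed 6 new [(4,5) (4,6) (5,5) (5,6) (6,5) (6,6)] -> total=7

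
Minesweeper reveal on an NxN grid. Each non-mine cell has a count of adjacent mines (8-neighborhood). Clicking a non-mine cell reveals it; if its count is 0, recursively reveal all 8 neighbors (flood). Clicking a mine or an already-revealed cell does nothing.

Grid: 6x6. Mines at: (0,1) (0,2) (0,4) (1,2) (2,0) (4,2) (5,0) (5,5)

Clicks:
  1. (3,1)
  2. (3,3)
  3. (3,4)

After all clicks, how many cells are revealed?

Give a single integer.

Click 1 (3,1) count=2: revealed 1 new [(3,1)] -> total=1
Click 2 (3,3) count=1: revealed 1 new [(3,3)] -> total=2
Click 3 (3,4) count=0: revealed 11 new [(1,3) (1,4) (1,5) (2,3) (2,4) (2,5) (3,4) (3,5) (4,3) (4,4) (4,5)] -> total=13

Answer: 13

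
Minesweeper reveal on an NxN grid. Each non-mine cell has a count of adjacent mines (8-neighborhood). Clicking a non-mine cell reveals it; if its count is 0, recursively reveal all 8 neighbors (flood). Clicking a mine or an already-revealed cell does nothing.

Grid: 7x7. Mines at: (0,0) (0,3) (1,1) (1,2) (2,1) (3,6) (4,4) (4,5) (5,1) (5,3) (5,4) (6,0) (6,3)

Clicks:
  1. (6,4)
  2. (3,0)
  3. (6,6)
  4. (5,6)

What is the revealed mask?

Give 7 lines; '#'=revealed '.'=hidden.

Click 1 (6,4) count=3: revealed 1 new [(6,4)] -> total=1
Click 2 (3,0) count=1: revealed 1 new [(3,0)] -> total=2
Click 3 (6,6) count=0: revealed 4 new [(5,5) (5,6) (6,5) (6,6)] -> total=6
Click 4 (5,6) count=1: revealed 0 new [(none)] -> total=6

Answer: .......
.......
.......
#......
.......
.....##
....###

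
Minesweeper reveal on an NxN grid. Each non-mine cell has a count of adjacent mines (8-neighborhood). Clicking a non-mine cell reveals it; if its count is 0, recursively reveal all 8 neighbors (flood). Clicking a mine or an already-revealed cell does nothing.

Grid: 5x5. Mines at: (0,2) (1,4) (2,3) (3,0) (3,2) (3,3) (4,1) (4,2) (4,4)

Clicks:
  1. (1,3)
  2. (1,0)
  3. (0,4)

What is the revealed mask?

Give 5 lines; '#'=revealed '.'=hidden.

Click 1 (1,3) count=3: revealed 1 new [(1,3)] -> total=1
Click 2 (1,0) count=0: revealed 6 new [(0,0) (0,1) (1,0) (1,1) (2,0) (2,1)] -> total=7
Click 3 (0,4) count=1: revealed 1 new [(0,4)] -> total=8

Answer: ##..#
##.#.
##...
.....
.....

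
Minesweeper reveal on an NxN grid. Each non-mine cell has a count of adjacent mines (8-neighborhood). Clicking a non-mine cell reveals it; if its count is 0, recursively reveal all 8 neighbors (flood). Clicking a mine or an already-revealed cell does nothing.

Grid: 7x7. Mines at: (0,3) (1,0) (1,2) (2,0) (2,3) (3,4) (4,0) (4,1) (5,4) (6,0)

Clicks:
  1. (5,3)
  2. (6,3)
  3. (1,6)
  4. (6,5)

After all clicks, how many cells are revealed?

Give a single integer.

Click 1 (5,3) count=1: revealed 1 new [(5,3)] -> total=1
Click 2 (6,3) count=1: revealed 1 new [(6,3)] -> total=2
Click 3 (1,6) count=0: revealed 17 new [(0,4) (0,5) (0,6) (1,4) (1,5) (1,6) (2,4) (2,5) (2,6) (3,5) (3,6) (4,5) (4,6) (5,5) (5,6) (6,5) (6,6)] -> total=19
Click 4 (6,5) count=1: revealed 0 new [(none)] -> total=19

Answer: 19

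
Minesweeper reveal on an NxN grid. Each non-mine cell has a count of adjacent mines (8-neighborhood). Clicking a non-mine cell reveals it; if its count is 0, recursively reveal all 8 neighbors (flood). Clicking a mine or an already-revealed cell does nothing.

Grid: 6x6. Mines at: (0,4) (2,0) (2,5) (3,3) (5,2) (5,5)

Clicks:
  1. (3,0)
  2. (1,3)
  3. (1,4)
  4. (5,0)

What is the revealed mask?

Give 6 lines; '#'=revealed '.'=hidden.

Click 1 (3,0) count=1: revealed 1 new [(3,0)] -> total=1
Click 2 (1,3) count=1: revealed 1 new [(1,3)] -> total=2
Click 3 (1,4) count=2: revealed 1 new [(1,4)] -> total=3
Click 4 (5,0) count=0: revealed 5 new [(3,1) (4,0) (4,1) (5,0) (5,1)] -> total=8

Answer: ......
...##.
......
##....
##....
##....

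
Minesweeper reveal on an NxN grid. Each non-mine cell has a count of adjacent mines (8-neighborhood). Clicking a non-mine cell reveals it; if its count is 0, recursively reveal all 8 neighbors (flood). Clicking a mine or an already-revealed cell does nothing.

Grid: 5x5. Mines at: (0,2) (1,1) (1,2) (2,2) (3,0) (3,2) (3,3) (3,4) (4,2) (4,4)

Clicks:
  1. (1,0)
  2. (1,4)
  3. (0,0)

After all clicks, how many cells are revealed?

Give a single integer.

Click 1 (1,0) count=1: revealed 1 new [(1,0)] -> total=1
Click 2 (1,4) count=0: revealed 6 new [(0,3) (0,4) (1,3) (1,4) (2,3) (2,4)] -> total=7
Click 3 (0,0) count=1: revealed 1 new [(0,0)] -> total=8

Answer: 8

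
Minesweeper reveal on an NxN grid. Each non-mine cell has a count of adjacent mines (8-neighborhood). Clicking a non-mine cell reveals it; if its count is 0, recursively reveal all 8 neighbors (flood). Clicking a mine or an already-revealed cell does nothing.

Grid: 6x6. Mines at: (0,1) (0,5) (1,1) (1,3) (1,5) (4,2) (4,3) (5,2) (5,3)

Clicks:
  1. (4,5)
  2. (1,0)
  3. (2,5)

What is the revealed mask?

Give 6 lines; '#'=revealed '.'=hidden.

Click 1 (4,5) count=0: revealed 8 new [(2,4) (2,5) (3,4) (3,5) (4,4) (4,5) (5,4) (5,5)] -> total=8
Click 2 (1,0) count=2: revealed 1 new [(1,0)] -> total=9
Click 3 (2,5) count=1: revealed 0 new [(none)] -> total=9

Answer: ......
#.....
....##
....##
....##
....##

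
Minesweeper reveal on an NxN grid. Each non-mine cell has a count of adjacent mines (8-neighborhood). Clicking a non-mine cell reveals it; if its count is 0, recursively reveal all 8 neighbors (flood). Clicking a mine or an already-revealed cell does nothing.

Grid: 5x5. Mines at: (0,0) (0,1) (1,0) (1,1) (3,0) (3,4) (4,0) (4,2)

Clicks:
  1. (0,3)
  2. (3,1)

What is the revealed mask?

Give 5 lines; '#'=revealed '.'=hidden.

Click 1 (0,3) count=0: revealed 9 new [(0,2) (0,3) (0,4) (1,2) (1,3) (1,4) (2,2) (2,3) (2,4)] -> total=9
Click 2 (3,1) count=3: revealed 1 new [(3,1)] -> total=10

Answer: ..###
..###
..###
.#...
.....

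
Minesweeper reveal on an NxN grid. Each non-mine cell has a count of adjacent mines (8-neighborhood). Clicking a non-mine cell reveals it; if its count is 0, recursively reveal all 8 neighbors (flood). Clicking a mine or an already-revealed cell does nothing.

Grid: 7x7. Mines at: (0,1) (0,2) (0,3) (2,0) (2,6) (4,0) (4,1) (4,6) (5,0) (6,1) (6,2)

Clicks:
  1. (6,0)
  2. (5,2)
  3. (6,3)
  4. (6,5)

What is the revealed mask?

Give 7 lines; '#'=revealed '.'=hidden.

Click 1 (6,0) count=2: revealed 1 new [(6,0)] -> total=1
Click 2 (5,2) count=3: revealed 1 new [(5,2)] -> total=2
Click 3 (6,3) count=1: revealed 1 new [(6,3)] -> total=3
Click 4 (6,5) count=0: revealed 26 new [(1,1) (1,2) (1,3) (1,4) (1,5) (2,1) (2,2) (2,3) (2,4) (2,5) (3,1) (3,2) (3,3) (3,4) (3,5) (4,2) (4,3) (4,4) (4,5) (5,3) (5,4) (5,5) (5,6) (6,4) (6,5) (6,6)] -> total=29

Answer: .......
.#####.
.#####.
.#####.
..####.
..#####
#..####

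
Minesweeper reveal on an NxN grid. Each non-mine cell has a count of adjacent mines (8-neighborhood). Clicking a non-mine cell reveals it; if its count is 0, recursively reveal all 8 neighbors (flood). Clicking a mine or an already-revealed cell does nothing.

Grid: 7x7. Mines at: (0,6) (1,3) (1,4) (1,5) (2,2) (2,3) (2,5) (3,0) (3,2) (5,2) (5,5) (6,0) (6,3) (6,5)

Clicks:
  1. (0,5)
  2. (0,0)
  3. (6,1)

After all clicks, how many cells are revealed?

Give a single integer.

Answer: 10

Derivation:
Click 1 (0,5) count=3: revealed 1 new [(0,5)] -> total=1
Click 2 (0,0) count=0: revealed 8 new [(0,0) (0,1) (0,2) (1,0) (1,1) (1,2) (2,0) (2,1)] -> total=9
Click 3 (6,1) count=2: revealed 1 new [(6,1)] -> total=10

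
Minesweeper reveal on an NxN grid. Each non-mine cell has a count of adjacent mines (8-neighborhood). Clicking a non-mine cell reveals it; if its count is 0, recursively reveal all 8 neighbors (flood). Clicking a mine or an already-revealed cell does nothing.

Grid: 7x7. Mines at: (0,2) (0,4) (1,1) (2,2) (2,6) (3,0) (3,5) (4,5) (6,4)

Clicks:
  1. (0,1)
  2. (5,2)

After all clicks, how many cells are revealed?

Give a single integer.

Answer: 19

Derivation:
Click 1 (0,1) count=2: revealed 1 new [(0,1)] -> total=1
Click 2 (5,2) count=0: revealed 18 new [(3,1) (3,2) (3,3) (3,4) (4,0) (4,1) (4,2) (4,3) (4,4) (5,0) (5,1) (5,2) (5,3) (5,4) (6,0) (6,1) (6,2) (6,3)] -> total=19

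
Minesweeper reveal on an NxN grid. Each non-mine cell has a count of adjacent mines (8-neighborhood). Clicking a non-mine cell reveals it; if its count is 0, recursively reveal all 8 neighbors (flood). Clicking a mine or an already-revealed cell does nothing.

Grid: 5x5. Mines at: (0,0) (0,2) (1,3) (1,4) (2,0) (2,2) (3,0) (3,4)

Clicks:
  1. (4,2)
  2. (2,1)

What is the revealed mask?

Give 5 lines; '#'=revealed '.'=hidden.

Click 1 (4,2) count=0: revealed 6 new [(3,1) (3,2) (3,3) (4,1) (4,2) (4,3)] -> total=6
Click 2 (2,1) count=3: revealed 1 new [(2,1)] -> total=7

Answer: .....
.....
.#...
.###.
.###.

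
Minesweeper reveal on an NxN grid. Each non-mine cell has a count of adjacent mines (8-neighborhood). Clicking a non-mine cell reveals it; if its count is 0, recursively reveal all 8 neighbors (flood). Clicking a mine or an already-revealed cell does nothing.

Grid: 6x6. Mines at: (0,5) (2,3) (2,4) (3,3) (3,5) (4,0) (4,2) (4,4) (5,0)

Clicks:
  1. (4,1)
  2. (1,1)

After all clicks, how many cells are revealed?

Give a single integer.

Click 1 (4,1) count=3: revealed 1 new [(4,1)] -> total=1
Click 2 (1,1) count=0: revealed 16 new [(0,0) (0,1) (0,2) (0,3) (0,4) (1,0) (1,1) (1,2) (1,3) (1,4) (2,0) (2,1) (2,2) (3,0) (3,1) (3,2)] -> total=17

Answer: 17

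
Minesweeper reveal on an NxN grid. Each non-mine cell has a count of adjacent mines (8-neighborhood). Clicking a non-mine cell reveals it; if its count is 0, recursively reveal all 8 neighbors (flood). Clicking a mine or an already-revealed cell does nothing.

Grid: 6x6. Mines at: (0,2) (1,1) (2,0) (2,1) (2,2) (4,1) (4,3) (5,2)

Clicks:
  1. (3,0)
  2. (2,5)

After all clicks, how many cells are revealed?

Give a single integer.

Answer: 17

Derivation:
Click 1 (3,0) count=3: revealed 1 new [(3,0)] -> total=1
Click 2 (2,5) count=0: revealed 16 new [(0,3) (0,4) (0,5) (1,3) (1,4) (1,5) (2,3) (2,4) (2,5) (3,3) (3,4) (3,5) (4,4) (4,5) (5,4) (5,5)] -> total=17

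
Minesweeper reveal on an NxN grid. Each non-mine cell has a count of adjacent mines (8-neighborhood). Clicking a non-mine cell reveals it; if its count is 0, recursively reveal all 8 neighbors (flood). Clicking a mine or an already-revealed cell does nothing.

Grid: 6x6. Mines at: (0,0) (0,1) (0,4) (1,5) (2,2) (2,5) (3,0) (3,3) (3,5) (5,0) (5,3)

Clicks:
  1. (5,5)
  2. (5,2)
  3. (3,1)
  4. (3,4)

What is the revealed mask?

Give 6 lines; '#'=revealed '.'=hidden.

Answer: ......
......
......
.#..#.
....##
..#.##

Derivation:
Click 1 (5,5) count=0: revealed 4 new [(4,4) (4,5) (5,4) (5,5)] -> total=4
Click 2 (5,2) count=1: revealed 1 new [(5,2)] -> total=5
Click 3 (3,1) count=2: revealed 1 new [(3,1)] -> total=6
Click 4 (3,4) count=3: revealed 1 new [(3,4)] -> total=7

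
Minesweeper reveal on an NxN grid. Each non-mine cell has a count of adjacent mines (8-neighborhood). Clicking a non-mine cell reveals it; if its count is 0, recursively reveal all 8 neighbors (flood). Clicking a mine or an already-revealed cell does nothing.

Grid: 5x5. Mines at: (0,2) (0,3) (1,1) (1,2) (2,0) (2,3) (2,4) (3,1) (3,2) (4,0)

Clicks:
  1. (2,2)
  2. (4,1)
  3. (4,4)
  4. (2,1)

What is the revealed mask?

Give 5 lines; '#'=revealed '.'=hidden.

Answer: .....
.....
.##..
...##
.#.##

Derivation:
Click 1 (2,2) count=5: revealed 1 new [(2,2)] -> total=1
Click 2 (4,1) count=3: revealed 1 new [(4,1)] -> total=2
Click 3 (4,4) count=0: revealed 4 new [(3,3) (3,4) (4,3) (4,4)] -> total=6
Click 4 (2,1) count=5: revealed 1 new [(2,1)] -> total=7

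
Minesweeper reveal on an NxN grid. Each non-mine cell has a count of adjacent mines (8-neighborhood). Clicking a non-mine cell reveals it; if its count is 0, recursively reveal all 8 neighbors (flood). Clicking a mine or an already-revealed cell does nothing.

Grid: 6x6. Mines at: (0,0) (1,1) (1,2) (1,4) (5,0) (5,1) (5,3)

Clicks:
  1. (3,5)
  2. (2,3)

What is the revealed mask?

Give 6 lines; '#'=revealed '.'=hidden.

Answer: ......
......
######
######
######
....##

Derivation:
Click 1 (3,5) count=0: revealed 20 new [(2,0) (2,1) (2,2) (2,3) (2,4) (2,5) (3,0) (3,1) (3,2) (3,3) (3,4) (3,5) (4,0) (4,1) (4,2) (4,3) (4,4) (4,5) (5,4) (5,5)] -> total=20
Click 2 (2,3) count=2: revealed 0 new [(none)] -> total=20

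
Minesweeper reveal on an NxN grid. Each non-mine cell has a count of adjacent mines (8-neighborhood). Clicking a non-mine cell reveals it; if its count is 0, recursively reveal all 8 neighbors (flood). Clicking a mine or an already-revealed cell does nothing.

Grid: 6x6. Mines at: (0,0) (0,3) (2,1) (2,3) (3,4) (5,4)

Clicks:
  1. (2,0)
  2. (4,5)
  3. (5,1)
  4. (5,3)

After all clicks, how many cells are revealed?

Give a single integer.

Answer: 14

Derivation:
Click 1 (2,0) count=1: revealed 1 new [(2,0)] -> total=1
Click 2 (4,5) count=2: revealed 1 new [(4,5)] -> total=2
Click 3 (5,1) count=0: revealed 12 new [(3,0) (3,1) (3,2) (3,3) (4,0) (4,1) (4,2) (4,3) (5,0) (5,1) (5,2) (5,3)] -> total=14
Click 4 (5,3) count=1: revealed 0 new [(none)] -> total=14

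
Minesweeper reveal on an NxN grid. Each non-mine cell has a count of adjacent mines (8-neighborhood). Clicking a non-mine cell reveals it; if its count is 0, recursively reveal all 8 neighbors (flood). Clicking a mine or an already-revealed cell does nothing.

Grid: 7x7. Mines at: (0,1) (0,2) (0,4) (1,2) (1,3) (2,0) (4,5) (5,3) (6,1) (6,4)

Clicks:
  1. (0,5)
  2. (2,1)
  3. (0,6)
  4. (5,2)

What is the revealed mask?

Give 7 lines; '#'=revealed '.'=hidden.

Answer: .....##
....###
.#..###
....###
.......
..#....
.......

Derivation:
Click 1 (0,5) count=1: revealed 1 new [(0,5)] -> total=1
Click 2 (2,1) count=2: revealed 1 new [(2,1)] -> total=2
Click 3 (0,6) count=0: revealed 10 new [(0,6) (1,4) (1,5) (1,6) (2,4) (2,5) (2,6) (3,4) (3,5) (3,6)] -> total=12
Click 4 (5,2) count=2: revealed 1 new [(5,2)] -> total=13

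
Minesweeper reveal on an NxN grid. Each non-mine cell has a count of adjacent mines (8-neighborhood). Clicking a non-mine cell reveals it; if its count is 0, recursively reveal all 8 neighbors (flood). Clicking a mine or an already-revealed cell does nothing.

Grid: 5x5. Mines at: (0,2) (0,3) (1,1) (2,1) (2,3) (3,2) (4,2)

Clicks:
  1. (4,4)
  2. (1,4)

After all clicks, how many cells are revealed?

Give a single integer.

Click 1 (4,4) count=0: revealed 4 new [(3,3) (3,4) (4,3) (4,4)] -> total=4
Click 2 (1,4) count=2: revealed 1 new [(1,4)] -> total=5

Answer: 5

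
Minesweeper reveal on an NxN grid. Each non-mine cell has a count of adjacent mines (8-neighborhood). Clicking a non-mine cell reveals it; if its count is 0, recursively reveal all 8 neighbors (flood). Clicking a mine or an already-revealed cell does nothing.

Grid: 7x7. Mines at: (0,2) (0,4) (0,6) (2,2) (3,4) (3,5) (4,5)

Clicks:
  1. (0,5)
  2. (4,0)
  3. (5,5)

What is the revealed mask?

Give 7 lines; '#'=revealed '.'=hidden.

Click 1 (0,5) count=2: revealed 1 new [(0,5)] -> total=1
Click 2 (4,0) count=0: revealed 29 new [(0,0) (0,1) (1,0) (1,1) (2,0) (2,1) (3,0) (3,1) (3,2) (3,3) (4,0) (4,1) (4,2) (4,3) (4,4) (5,0) (5,1) (5,2) (5,3) (5,4) (5,5) (5,6) (6,0) (6,1) (6,2) (6,3) (6,4) (6,5) (6,6)] -> total=30
Click 3 (5,5) count=1: revealed 0 new [(none)] -> total=30

Answer: ##...#.
##.....
##.....
####...
#####..
#######
#######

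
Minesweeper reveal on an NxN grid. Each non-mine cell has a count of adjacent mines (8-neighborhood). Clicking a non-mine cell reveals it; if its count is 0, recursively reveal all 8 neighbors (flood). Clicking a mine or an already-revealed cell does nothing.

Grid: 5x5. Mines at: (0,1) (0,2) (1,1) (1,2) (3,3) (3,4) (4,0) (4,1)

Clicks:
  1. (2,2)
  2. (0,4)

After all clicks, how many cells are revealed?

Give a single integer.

Answer: 7

Derivation:
Click 1 (2,2) count=3: revealed 1 new [(2,2)] -> total=1
Click 2 (0,4) count=0: revealed 6 new [(0,3) (0,4) (1,3) (1,4) (2,3) (2,4)] -> total=7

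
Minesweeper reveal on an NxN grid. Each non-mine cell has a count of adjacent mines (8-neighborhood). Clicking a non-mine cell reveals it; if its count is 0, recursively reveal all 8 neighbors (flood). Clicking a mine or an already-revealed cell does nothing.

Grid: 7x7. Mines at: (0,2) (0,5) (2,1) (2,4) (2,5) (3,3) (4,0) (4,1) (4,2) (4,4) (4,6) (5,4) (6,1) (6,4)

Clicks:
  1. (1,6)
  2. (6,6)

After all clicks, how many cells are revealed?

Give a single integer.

Answer: 5

Derivation:
Click 1 (1,6) count=2: revealed 1 new [(1,6)] -> total=1
Click 2 (6,6) count=0: revealed 4 new [(5,5) (5,6) (6,5) (6,6)] -> total=5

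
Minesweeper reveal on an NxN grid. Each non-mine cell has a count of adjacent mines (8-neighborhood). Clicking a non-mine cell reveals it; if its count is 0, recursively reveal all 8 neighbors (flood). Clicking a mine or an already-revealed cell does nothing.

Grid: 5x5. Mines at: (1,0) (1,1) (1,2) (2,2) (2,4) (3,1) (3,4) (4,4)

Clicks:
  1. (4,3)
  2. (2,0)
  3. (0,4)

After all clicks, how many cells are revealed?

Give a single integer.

Answer: 6

Derivation:
Click 1 (4,3) count=2: revealed 1 new [(4,3)] -> total=1
Click 2 (2,0) count=3: revealed 1 new [(2,0)] -> total=2
Click 3 (0,4) count=0: revealed 4 new [(0,3) (0,4) (1,3) (1,4)] -> total=6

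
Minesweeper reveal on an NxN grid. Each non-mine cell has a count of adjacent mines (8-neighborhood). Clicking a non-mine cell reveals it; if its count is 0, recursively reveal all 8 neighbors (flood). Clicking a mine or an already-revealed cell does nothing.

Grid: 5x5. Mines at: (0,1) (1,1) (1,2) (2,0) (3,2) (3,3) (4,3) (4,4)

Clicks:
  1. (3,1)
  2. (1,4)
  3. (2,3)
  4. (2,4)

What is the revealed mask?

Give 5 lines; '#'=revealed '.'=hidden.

Answer: ...##
...##
...##
.#...
.....

Derivation:
Click 1 (3,1) count=2: revealed 1 new [(3,1)] -> total=1
Click 2 (1,4) count=0: revealed 6 new [(0,3) (0,4) (1,3) (1,4) (2,3) (2,4)] -> total=7
Click 3 (2,3) count=3: revealed 0 new [(none)] -> total=7
Click 4 (2,4) count=1: revealed 0 new [(none)] -> total=7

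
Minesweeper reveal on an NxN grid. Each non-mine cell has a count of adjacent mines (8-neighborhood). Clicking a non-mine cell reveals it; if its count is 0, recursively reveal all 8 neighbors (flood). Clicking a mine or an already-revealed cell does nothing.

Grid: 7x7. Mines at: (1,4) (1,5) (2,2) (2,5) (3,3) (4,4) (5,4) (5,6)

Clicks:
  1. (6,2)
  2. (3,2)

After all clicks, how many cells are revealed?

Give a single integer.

Click 1 (6,2) count=0: revealed 25 new [(0,0) (0,1) (0,2) (0,3) (1,0) (1,1) (1,2) (1,3) (2,0) (2,1) (3,0) (3,1) (3,2) (4,0) (4,1) (4,2) (4,3) (5,0) (5,1) (5,2) (5,3) (6,0) (6,1) (6,2) (6,3)] -> total=25
Click 2 (3,2) count=2: revealed 0 new [(none)] -> total=25

Answer: 25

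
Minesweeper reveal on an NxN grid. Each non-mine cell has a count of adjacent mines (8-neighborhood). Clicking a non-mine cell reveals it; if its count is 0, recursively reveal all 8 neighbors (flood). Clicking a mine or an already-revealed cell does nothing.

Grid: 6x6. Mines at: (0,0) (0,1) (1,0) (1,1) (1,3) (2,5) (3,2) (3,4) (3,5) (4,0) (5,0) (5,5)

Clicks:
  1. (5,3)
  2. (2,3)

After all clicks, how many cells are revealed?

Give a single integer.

Click 1 (5,3) count=0: revealed 8 new [(4,1) (4,2) (4,3) (4,4) (5,1) (5,2) (5,3) (5,4)] -> total=8
Click 2 (2,3) count=3: revealed 1 new [(2,3)] -> total=9

Answer: 9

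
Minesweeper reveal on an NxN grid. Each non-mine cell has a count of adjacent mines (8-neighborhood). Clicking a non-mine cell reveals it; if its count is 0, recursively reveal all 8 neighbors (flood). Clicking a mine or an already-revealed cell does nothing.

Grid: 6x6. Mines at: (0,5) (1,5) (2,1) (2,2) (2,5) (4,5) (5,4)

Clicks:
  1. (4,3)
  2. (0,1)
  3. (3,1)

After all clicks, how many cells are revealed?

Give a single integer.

Answer: 12

Derivation:
Click 1 (4,3) count=1: revealed 1 new [(4,3)] -> total=1
Click 2 (0,1) count=0: revealed 10 new [(0,0) (0,1) (0,2) (0,3) (0,4) (1,0) (1,1) (1,2) (1,3) (1,4)] -> total=11
Click 3 (3,1) count=2: revealed 1 new [(3,1)] -> total=12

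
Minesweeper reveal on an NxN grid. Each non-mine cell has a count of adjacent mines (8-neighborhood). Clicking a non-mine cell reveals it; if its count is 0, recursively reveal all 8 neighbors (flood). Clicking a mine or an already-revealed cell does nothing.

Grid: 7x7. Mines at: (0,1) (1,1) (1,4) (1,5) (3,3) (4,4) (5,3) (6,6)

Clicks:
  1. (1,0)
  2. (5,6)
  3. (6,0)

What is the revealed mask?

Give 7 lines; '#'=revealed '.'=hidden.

Answer: .......
#......
###....
###....
###....
###...#
###....

Derivation:
Click 1 (1,0) count=2: revealed 1 new [(1,0)] -> total=1
Click 2 (5,6) count=1: revealed 1 new [(5,6)] -> total=2
Click 3 (6,0) count=0: revealed 15 new [(2,0) (2,1) (2,2) (3,0) (3,1) (3,2) (4,0) (4,1) (4,2) (5,0) (5,1) (5,2) (6,0) (6,1) (6,2)] -> total=17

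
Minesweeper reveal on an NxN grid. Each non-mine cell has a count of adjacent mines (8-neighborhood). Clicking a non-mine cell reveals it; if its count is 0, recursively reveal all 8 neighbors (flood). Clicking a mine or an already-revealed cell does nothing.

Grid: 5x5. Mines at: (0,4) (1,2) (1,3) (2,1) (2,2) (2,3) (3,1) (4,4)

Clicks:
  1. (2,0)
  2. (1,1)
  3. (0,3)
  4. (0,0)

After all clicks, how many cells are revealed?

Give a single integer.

Click 1 (2,0) count=2: revealed 1 new [(2,0)] -> total=1
Click 2 (1,1) count=3: revealed 1 new [(1,1)] -> total=2
Click 3 (0,3) count=3: revealed 1 new [(0,3)] -> total=3
Click 4 (0,0) count=0: revealed 3 new [(0,0) (0,1) (1,0)] -> total=6

Answer: 6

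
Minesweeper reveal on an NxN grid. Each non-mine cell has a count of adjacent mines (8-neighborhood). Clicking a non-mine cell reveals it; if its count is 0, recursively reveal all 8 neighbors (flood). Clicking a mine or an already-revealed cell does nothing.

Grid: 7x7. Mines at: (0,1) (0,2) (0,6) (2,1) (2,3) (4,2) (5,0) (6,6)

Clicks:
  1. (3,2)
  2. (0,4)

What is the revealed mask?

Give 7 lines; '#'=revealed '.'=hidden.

Click 1 (3,2) count=3: revealed 1 new [(3,2)] -> total=1
Click 2 (0,4) count=0: revealed 6 new [(0,3) (0,4) (0,5) (1,3) (1,4) (1,5)] -> total=7

Answer: ...###.
...###.
.......
..#....
.......
.......
.......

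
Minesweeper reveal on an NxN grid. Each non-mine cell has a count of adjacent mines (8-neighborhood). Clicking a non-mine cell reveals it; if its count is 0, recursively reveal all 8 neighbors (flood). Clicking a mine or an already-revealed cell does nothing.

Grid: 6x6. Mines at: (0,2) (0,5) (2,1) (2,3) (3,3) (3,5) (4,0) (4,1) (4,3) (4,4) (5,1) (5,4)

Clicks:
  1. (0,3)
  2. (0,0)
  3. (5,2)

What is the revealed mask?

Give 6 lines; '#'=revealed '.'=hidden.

Click 1 (0,3) count=1: revealed 1 new [(0,3)] -> total=1
Click 2 (0,0) count=0: revealed 4 new [(0,0) (0,1) (1,0) (1,1)] -> total=5
Click 3 (5,2) count=3: revealed 1 new [(5,2)] -> total=6

Answer: ##.#..
##....
......
......
......
..#...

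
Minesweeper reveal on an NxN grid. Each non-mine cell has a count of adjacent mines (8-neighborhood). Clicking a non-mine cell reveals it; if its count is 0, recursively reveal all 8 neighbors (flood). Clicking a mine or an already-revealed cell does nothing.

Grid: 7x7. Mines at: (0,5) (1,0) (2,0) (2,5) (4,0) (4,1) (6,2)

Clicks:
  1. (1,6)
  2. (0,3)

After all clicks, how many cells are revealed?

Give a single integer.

Answer: 33

Derivation:
Click 1 (1,6) count=2: revealed 1 new [(1,6)] -> total=1
Click 2 (0,3) count=0: revealed 32 new [(0,1) (0,2) (0,3) (0,4) (1,1) (1,2) (1,3) (1,4) (2,1) (2,2) (2,3) (2,4) (3,1) (3,2) (3,3) (3,4) (3,5) (3,6) (4,2) (4,3) (4,4) (4,5) (4,6) (5,2) (5,3) (5,4) (5,5) (5,6) (6,3) (6,4) (6,5) (6,6)] -> total=33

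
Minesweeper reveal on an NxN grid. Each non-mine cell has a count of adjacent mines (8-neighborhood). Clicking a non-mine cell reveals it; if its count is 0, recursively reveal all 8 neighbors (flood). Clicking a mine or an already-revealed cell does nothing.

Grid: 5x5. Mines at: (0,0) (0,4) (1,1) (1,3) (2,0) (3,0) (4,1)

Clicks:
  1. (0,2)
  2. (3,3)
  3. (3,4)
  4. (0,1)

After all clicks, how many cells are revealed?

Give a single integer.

Click 1 (0,2) count=2: revealed 1 new [(0,2)] -> total=1
Click 2 (3,3) count=0: revealed 9 new [(2,2) (2,3) (2,4) (3,2) (3,3) (3,4) (4,2) (4,3) (4,4)] -> total=10
Click 3 (3,4) count=0: revealed 0 new [(none)] -> total=10
Click 4 (0,1) count=2: revealed 1 new [(0,1)] -> total=11

Answer: 11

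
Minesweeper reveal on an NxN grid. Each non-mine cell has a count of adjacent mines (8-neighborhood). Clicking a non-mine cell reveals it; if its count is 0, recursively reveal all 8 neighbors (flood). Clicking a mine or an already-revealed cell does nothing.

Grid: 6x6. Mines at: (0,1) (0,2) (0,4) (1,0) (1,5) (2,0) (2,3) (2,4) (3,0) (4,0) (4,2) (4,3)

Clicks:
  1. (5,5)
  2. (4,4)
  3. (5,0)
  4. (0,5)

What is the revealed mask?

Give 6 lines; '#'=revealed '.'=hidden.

Answer: .....#
......
......
....##
....##
#...##

Derivation:
Click 1 (5,5) count=0: revealed 6 new [(3,4) (3,5) (4,4) (4,5) (5,4) (5,5)] -> total=6
Click 2 (4,4) count=1: revealed 0 new [(none)] -> total=6
Click 3 (5,0) count=1: revealed 1 new [(5,0)] -> total=7
Click 4 (0,5) count=2: revealed 1 new [(0,5)] -> total=8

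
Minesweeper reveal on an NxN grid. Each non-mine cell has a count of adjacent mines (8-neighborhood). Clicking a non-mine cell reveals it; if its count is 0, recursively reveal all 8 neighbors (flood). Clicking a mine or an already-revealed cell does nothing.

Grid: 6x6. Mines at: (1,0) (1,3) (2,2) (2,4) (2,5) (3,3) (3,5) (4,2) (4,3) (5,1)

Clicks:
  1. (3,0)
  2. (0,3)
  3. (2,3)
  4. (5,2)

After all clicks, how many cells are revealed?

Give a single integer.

Answer: 9

Derivation:
Click 1 (3,0) count=0: revealed 6 new [(2,0) (2,1) (3,0) (3,1) (4,0) (4,1)] -> total=6
Click 2 (0,3) count=1: revealed 1 new [(0,3)] -> total=7
Click 3 (2,3) count=4: revealed 1 new [(2,3)] -> total=8
Click 4 (5,2) count=3: revealed 1 new [(5,2)] -> total=9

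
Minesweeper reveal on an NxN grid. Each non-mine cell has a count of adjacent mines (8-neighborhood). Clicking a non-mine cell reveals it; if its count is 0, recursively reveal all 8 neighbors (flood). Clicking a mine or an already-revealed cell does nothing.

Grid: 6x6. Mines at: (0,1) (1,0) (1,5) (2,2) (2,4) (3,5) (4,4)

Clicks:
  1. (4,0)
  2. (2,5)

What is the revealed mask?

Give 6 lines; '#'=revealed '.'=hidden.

Answer: ......
......
##...#
####..
####..
####..

Derivation:
Click 1 (4,0) count=0: revealed 14 new [(2,0) (2,1) (3,0) (3,1) (3,2) (3,3) (4,0) (4,1) (4,2) (4,3) (5,0) (5,1) (5,2) (5,3)] -> total=14
Click 2 (2,5) count=3: revealed 1 new [(2,5)] -> total=15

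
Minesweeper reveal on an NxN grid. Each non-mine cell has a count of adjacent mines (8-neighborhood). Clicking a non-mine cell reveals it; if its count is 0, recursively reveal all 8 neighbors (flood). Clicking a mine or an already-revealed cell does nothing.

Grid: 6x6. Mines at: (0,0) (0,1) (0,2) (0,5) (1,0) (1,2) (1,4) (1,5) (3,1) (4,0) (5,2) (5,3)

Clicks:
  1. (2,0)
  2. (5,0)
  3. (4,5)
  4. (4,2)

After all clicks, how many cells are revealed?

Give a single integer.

Click 1 (2,0) count=2: revealed 1 new [(2,0)] -> total=1
Click 2 (5,0) count=1: revealed 1 new [(5,0)] -> total=2
Click 3 (4,5) count=0: revealed 14 new [(2,2) (2,3) (2,4) (2,5) (3,2) (3,3) (3,4) (3,5) (4,2) (4,3) (4,4) (4,5) (5,4) (5,5)] -> total=16
Click 4 (4,2) count=3: revealed 0 new [(none)] -> total=16

Answer: 16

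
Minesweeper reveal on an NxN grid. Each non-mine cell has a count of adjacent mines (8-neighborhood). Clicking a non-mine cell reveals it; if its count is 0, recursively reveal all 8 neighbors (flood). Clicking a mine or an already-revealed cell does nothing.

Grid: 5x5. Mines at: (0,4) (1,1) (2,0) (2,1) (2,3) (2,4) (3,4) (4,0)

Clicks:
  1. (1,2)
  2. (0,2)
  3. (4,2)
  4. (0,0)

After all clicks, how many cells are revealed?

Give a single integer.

Answer: 9

Derivation:
Click 1 (1,2) count=3: revealed 1 new [(1,2)] -> total=1
Click 2 (0,2) count=1: revealed 1 new [(0,2)] -> total=2
Click 3 (4,2) count=0: revealed 6 new [(3,1) (3,2) (3,3) (4,1) (4,2) (4,3)] -> total=8
Click 4 (0,0) count=1: revealed 1 new [(0,0)] -> total=9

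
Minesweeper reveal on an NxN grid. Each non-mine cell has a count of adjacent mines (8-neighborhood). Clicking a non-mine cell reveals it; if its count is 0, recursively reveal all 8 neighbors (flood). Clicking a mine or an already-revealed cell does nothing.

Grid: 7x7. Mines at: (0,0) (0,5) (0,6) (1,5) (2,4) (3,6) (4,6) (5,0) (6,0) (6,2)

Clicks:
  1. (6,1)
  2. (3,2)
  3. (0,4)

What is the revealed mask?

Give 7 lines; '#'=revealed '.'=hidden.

Answer: .####..
#####..
####...
######.
######.
.######
.#.####

Derivation:
Click 1 (6,1) count=3: revealed 1 new [(6,1)] -> total=1
Click 2 (3,2) count=0: revealed 35 new [(0,1) (0,2) (0,3) (0,4) (1,0) (1,1) (1,2) (1,3) (1,4) (2,0) (2,1) (2,2) (2,3) (3,0) (3,1) (3,2) (3,3) (3,4) (3,5) (4,0) (4,1) (4,2) (4,3) (4,4) (4,5) (5,1) (5,2) (5,3) (5,4) (5,5) (5,6) (6,3) (6,4) (6,5) (6,6)] -> total=36
Click 3 (0,4) count=2: revealed 0 new [(none)] -> total=36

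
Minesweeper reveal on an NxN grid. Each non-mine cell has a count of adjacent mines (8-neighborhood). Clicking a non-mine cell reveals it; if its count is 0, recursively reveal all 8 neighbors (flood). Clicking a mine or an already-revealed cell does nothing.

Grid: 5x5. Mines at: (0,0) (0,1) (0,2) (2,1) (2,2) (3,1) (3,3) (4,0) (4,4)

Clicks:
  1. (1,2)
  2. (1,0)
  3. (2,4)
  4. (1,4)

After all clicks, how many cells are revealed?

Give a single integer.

Click 1 (1,2) count=4: revealed 1 new [(1,2)] -> total=1
Click 2 (1,0) count=3: revealed 1 new [(1,0)] -> total=2
Click 3 (2,4) count=1: revealed 1 new [(2,4)] -> total=3
Click 4 (1,4) count=0: revealed 5 new [(0,3) (0,4) (1,3) (1,4) (2,3)] -> total=8

Answer: 8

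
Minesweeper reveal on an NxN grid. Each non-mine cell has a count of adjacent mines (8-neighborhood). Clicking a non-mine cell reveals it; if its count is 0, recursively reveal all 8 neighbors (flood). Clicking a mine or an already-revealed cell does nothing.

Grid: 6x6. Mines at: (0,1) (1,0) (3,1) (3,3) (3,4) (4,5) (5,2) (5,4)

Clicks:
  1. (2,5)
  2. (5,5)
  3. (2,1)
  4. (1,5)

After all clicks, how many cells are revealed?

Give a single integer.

Answer: 14

Derivation:
Click 1 (2,5) count=1: revealed 1 new [(2,5)] -> total=1
Click 2 (5,5) count=2: revealed 1 new [(5,5)] -> total=2
Click 3 (2,1) count=2: revealed 1 new [(2,1)] -> total=3
Click 4 (1,5) count=0: revealed 11 new [(0,2) (0,3) (0,4) (0,5) (1,2) (1,3) (1,4) (1,5) (2,2) (2,3) (2,4)] -> total=14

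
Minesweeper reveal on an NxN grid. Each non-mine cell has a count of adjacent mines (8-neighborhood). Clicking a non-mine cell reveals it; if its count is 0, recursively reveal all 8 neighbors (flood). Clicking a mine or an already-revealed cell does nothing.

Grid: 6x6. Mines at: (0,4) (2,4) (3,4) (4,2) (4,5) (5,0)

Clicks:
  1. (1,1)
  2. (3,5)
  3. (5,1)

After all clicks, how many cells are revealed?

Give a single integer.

Answer: 20

Derivation:
Click 1 (1,1) count=0: revealed 18 new [(0,0) (0,1) (0,2) (0,3) (1,0) (1,1) (1,2) (1,3) (2,0) (2,1) (2,2) (2,3) (3,0) (3,1) (3,2) (3,3) (4,0) (4,1)] -> total=18
Click 2 (3,5) count=3: revealed 1 new [(3,5)] -> total=19
Click 3 (5,1) count=2: revealed 1 new [(5,1)] -> total=20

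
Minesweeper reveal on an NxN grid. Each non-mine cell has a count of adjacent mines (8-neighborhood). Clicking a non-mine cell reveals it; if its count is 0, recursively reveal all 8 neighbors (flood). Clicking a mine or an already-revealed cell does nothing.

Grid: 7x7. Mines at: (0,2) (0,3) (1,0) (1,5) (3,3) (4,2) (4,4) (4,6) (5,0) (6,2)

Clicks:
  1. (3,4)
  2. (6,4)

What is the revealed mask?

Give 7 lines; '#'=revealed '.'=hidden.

Click 1 (3,4) count=2: revealed 1 new [(3,4)] -> total=1
Click 2 (6,4) count=0: revealed 8 new [(5,3) (5,4) (5,5) (5,6) (6,3) (6,4) (6,5) (6,6)] -> total=9

Answer: .......
.......
.......
....#..
.......
...####
...####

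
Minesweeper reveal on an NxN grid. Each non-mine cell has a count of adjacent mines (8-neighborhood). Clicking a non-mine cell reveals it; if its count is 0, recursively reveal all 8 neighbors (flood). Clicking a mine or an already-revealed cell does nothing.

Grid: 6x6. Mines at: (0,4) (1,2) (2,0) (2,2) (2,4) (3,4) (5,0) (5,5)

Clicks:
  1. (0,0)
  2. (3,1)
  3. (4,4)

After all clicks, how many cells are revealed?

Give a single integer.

Answer: 6

Derivation:
Click 1 (0,0) count=0: revealed 4 new [(0,0) (0,1) (1,0) (1,1)] -> total=4
Click 2 (3,1) count=2: revealed 1 new [(3,1)] -> total=5
Click 3 (4,4) count=2: revealed 1 new [(4,4)] -> total=6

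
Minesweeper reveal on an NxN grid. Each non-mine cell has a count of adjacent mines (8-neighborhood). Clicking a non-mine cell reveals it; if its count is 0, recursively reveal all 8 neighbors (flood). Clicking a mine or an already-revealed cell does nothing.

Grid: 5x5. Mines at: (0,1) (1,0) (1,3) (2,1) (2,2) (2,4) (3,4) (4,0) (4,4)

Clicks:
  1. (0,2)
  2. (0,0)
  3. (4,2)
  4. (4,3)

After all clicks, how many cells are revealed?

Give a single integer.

Answer: 8

Derivation:
Click 1 (0,2) count=2: revealed 1 new [(0,2)] -> total=1
Click 2 (0,0) count=2: revealed 1 new [(0,0)] -> total=2
Click 3 (4,2) count=0: revealed 6 new [(3,1) (3,2) (3,3) (4,1) (4,2) (4,3)] -> total=8
Click 4 (4,3) count=2: revealed 0 new [(none)] -> total=8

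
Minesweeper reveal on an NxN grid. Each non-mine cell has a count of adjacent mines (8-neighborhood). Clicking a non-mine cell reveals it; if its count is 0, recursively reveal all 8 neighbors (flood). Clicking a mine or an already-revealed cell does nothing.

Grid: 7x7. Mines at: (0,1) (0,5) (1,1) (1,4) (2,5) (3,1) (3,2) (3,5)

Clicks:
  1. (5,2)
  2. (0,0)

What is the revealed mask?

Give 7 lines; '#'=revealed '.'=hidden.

Click 1 (5,2) count=0: revealed 21 new [(4,0) (4,1) (4,2) (4,3) (4,4) (4,5) (4,6) (5,0) (5,1) (5,2) (5,3) (5,4) (5,5) (5,6) (6,0) (6,1) (6,2) (6,3) (6,4) (6,5) (6,6)] -> total=21
Click 2 (0,0) count=2: revealed 1 new [(0,0)] -> total=22

Answer: #......
.......
.......
.......
#######
#######
#######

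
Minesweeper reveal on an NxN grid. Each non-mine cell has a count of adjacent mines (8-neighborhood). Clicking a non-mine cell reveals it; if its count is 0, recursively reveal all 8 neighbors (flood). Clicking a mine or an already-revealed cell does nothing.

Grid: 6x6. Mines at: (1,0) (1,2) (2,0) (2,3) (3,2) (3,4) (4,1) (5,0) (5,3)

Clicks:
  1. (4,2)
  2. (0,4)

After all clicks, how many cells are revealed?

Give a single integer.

Answer: 9

Derivation:
Click 1 (4,2) count=3: revealed 1 new [(4,2)] -> total=1
Click 2 (0,4) count=0: revealed 8 new [(0,3) (0,4) (0,5) (1,3) (1,4) (1,5) (2,4) (2,5)] -> total=9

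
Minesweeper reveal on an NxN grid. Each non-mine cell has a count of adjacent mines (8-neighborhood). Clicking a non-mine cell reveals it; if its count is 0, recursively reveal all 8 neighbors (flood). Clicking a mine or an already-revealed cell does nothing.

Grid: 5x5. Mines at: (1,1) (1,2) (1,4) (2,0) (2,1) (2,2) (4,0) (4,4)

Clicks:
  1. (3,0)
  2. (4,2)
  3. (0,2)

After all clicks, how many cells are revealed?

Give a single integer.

Answer: 8

Derivation:
Click 1 (3,0) count=3: revealed 1 new [(3,0)] -> total=1
Click 2 (4,2) count=0: revealed 6 new [(3,1) (3,2) (3,3) (4,1) (4,2) (4,3)] -> total=7
Click 3 (0,2) count=2: revealed 1 new [(0,2)] -> total=8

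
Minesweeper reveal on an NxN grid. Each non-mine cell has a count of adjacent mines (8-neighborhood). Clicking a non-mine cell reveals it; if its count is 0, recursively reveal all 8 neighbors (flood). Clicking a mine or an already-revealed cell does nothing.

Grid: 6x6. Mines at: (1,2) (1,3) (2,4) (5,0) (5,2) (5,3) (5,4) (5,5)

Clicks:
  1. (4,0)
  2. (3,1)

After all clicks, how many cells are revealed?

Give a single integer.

Click 1 (4,0) count=1: revealed 1 new [(4,0)] -> total=1
Click 2 (3,1) count=0: revealed 15 new [(0,0) (0,1) (1,0) (1,1) (2,0) (2,1) (2,2) (2,3) (3,0) (3,1) (3,2) (3,3) (4,1) (4,2) (4,3)] -> total=16

Answer: 16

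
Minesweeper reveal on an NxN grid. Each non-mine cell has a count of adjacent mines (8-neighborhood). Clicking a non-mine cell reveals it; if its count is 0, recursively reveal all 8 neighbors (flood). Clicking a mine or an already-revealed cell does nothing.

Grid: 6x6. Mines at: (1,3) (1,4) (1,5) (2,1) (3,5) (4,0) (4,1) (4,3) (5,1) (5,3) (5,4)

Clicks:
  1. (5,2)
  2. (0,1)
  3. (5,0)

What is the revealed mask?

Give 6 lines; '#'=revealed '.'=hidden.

Click 1 (5,2) count=4: revealed 1 new [(5,2)] -> total=1
Click 2 (0,1) count=0: revealed 6 new [(0,0) (0,1) (0,2) (1,0) (1,1) (1,2)] -> total=7
Click 3 (5,0) count=3: revealed 1 new [(5,0)] -> total=8

Answer: ###...
###...
......
......
......
#.#...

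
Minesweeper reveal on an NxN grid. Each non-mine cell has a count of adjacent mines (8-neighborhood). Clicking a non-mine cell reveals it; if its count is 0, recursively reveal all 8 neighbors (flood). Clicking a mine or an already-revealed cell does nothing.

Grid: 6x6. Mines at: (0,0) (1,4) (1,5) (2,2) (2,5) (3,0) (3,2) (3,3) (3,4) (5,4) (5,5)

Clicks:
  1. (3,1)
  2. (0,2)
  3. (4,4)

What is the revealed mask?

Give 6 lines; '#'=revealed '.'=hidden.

Answer: .###..
.###..
......
.#....
....#.
......

Derivation:
Click 1 (3,1) count=3: revealed 1 new [(3,1)] -> total=1
Click 2 (0,2) count=0: revealed 6 new [(0,1) (0,2) (0,3) (1,1) (1,2) (1,3)] -> total=7
Click 3 (4,4) count=4: revealed 1 new [(4,4)] -> total=8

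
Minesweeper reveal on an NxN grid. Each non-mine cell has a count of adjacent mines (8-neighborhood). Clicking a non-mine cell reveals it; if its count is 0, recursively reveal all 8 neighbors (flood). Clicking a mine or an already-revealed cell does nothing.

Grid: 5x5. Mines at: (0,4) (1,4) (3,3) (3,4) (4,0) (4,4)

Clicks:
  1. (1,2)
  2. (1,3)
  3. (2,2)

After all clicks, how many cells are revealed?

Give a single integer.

Click 1 (1,2) count=0: revealed 15 new [(0,0) (0,1) (0,2) (0,3) (1,0) (1,1) (1,2) (1,3) (2,0) (2,1) (2,2) (2,3) (3,0) (3,1) (3,2)] -> total=15
Click 2 (1,3) count=2: revealed 0 new [(none)] -> total=15
Click 3 (2,2) count=1: revealed 0 new [(none)] -> total=15

Answer: 15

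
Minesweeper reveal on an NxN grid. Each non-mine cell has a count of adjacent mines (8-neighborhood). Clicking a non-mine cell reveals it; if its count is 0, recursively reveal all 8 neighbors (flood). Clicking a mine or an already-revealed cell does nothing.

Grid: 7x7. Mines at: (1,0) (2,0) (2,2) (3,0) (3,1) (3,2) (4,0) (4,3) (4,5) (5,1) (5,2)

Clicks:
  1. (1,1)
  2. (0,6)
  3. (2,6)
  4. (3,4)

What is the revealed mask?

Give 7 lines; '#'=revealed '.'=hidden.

Click 1 (1,1) count=3: revealed 1 new [(1,1)] -> total=1
Click 2 (0,6) count=0: revealed 19 new [(0,1) (0,2) (0,3) (0,4) (0,5) (0,6) (1,2) (1,3) (1,4) (1,5) (1,6) (2,3) (2,4) (2,5) (2,6) (3,3) (3,4) (3,5) (3,6)] -> total=20
Click 3 (2,6) count=0: revealed 0 new [(none)] -> total=20
Click 4 (3,4) count=2: revealed 0 new [(none)] -> total=20

Answer: .######
.######
...####
...####
.......
.......
.......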